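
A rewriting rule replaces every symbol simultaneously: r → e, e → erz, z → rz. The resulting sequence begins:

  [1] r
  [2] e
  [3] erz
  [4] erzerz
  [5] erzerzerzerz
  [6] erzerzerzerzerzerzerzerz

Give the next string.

erzerzerzerzerzerzerzerzerzerzerzerzerzerzerzerz

φ(erzerzerzerzerzerzerzerz) expands symbol-by-symbol to erz e rz erz e rz erz e rz erz e rz erz e rz erz e rz erz e rz erz e rz; joining the 24 pieces gives the next term.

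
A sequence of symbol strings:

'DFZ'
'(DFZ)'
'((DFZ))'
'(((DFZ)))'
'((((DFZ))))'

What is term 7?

((((((DFZ))))))

s(k+1) = (·s(k)·), so each term gains ( as a prefix and ) as a suffix.
From ((((DFZ)))), 2 further steps: ((((DFZ)))) → (((((DFZ))))) → (answer).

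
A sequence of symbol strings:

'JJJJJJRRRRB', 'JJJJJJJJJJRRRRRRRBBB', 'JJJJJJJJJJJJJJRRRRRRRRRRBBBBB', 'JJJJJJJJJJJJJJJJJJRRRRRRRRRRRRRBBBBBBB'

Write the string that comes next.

JJJJJJJJJJJJJJJJJJJJJJRRRRRRRRRRRRRRRRBBBBBBBBB

Term n consists of 4n+2 J's, followed by 3n+1 R's, followed by 2n-1 B's (n = 1, 2, …).
For the next term, n = 5, so the run lengths are 22, 16, 9.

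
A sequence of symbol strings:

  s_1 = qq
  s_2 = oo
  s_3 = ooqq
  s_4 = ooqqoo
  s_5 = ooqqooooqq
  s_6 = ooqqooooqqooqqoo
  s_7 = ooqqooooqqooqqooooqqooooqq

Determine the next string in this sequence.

ooqqooooqqooqqooooqqooooqqooqqooooqqooqqoo

This is a Fibonacci-style word recurrence s(k) = s(k−1)·s(k−2): e.g. oo·qq = ooqq.
So term 8 is ooqqooooqqooqqooooqqooooqq·ooqqooooqqooqqoo.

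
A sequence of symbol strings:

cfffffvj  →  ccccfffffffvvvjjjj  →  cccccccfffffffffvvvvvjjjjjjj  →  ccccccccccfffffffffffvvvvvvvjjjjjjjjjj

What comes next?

The n-th term is 3n-2 c's then 2n+3 f's then 2n-1 v's then 3n-2 j's (n = 1, 2, …).
Setting n = 5 gives 13, 13, 9, 13 characters in each block.

cccccccccccccfffffffffffffvvvvvvvvvjjjjjjjjjjjjj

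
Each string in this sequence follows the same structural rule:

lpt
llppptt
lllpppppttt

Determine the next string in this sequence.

Reading off run lengths: l runs 1, 2, 3; p runs 1, 3, 5; t runs 1, 2, 3 — each is linear in n (n = 1, 2, …).
For the next term, n = 4, so the run lengths are 4, 7, 4.

llllppppppptttt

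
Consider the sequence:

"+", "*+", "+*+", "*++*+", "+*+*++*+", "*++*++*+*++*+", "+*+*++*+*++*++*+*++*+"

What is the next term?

From term 3 onward, concatenate the second-to-last term with the last: +·*+ = +*+, *+·+*+ = *++*+, …
The next term joins *++*++*+*++*+ and +*+*++*+*++*++*+*++*+.

*++*++*+*++*++*+*++*+*++*++*+*++*+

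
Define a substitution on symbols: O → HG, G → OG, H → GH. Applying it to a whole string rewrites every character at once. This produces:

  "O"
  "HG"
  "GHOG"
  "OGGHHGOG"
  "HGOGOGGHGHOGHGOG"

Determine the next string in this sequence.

GHOGHGOGHGOGOGGHOGGHHGOGGHOGHGOG

Applying the rule to each of the 16 symbols of HGOGOGGHGHOGHGOG gives the pieces GH OG HG OG HG OG OG GH OG GH HG OG GH OG HG OG, which concatenate to the answer.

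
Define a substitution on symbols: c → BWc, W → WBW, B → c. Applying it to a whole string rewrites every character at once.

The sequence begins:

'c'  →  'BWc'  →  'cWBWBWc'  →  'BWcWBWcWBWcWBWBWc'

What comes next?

cWBWBWcWBWcWBWBWcWBWcWBWBWcWBWcWBWcWBWBWc

Replace each of the 17 characters of BWcWBWcWBWcWBWBWc in place — c WBW BWc WBW c WBW BWc WBW c WBW BWc WBW c WBW c WBW BWc — and concatenate.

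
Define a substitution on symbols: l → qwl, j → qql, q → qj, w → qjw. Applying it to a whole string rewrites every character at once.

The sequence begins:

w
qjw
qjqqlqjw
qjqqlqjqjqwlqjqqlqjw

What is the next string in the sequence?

qjqqlqjqjqwlqjqqlqjqqlqjqjwqwlqjqqlqjqjqwlqjqqlqjw

φ(qjqqlqjqjqwlqjqqlqjw) expands symbol-by-symbol to qj qql qj qj qwl qj qql qj qql qj qjw qwl qj qql qj qj qwl qj qql qjw; joining the 20 pieces gives the next term.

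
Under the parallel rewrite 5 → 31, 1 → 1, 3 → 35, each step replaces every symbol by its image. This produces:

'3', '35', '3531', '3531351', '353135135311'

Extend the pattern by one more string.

Expanding 353135135311: 3→35, 5→31, 3→35, 1→1, 3→35, 5→31, 1→1, 3→35, 5→31, 3→35, 1→1, 1→1. Concatenated: 35 31 35 1 35 31 1 35 31 35 1 1.

35313513531135313511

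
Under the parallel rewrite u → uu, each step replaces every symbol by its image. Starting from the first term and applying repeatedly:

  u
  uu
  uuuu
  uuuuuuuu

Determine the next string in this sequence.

Expanding uuuuuuuu: u→uu, u→uu, u→uu, u→uu, u→uu, u→uu, u→uu, u→uu. Concatenated: uu uu uu uu uu uu uu uu.

uuuuuuuuuuuuuuuu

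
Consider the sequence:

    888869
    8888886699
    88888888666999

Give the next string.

888888888866669999

Term n consists of 2n 8's, followed by n-1 6's, followed by n-1 9's, where the shown terms are n = 2, 3, 4.
At n = 5 the blocks have lengths 10, 4, 4.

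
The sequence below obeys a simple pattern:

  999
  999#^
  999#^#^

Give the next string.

999#^#^#^

Every step adds #^ to the end: s(k+1) = s(k)·#^.
One more step from 999#^#^ gives the answer.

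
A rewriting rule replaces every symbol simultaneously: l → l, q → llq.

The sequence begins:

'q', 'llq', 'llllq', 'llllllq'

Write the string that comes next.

llllllllq

Expanding llllllq: l→l, l→l, l→l, l→l, l→l, l→l, q→llq. Concatenated: l l l l l l llq.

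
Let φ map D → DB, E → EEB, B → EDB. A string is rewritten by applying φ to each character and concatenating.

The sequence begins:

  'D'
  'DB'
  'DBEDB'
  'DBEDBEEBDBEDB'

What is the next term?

Replace each of the 13 characters of DBEDBEEBDBEDB in place — DB EDB EEB DB EDB EEB EEB EDB DB EDB EEB DB EDB — and concatenate.

DBEDBEEBDBEDBEEBEEBEDBDBEDBEEBDBEDB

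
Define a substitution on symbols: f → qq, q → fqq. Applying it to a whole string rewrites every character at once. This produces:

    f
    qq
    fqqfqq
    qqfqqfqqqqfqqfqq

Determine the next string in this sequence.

Rewriting the 16 symbols of qqfqqfqqqqfqqfqq one by one yields fqq fqq qq fqq fqq qq fqq fqq fqq fqq qq fqq fqq qq fqq fqq; concatenated:

fqqfqqqqfqqfqqqqfqqfqqfqqfqqqqfqqfqqqqfqqfqq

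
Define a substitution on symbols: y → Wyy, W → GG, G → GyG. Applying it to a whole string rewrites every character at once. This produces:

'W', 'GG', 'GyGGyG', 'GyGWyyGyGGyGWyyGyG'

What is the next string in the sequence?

Replace each of the 18 characters of GyGWyyGyGGyGWyyGyG in place — GyG Wyy GyG GG Wyy Wyy GyG Wyy GyG GyG Wyy GyG GG Wyy Wyy GyG Wyy GyG — and concatenate.

GyGWyyGyGGGWyyWyyGyGWyyGyGGyGWyyGyGGGWyyWyyGyGWyyGyG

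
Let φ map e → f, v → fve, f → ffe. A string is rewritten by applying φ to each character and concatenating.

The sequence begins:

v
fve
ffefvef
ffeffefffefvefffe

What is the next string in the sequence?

ffeffefffeffefffeffeffefffefvefffeffeffef

φ(ffeffefffefvefffe) expands symbol-by-symbol to ffe ffe f ffe ffe f ffe ffe ffe f ffe fve f ffe ffe ffe f; joining the 17 pieces gives the next term.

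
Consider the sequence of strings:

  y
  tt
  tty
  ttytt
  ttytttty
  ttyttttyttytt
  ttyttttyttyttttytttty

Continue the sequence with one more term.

Each term (from the third on) is the previous term followed by the one before it: term 3 = tt·y = tty.
The next term joins ttyttttyttyttttytttty and ttyttttyttytt.

ttyttttyttyttttyttttyttyttttyttytt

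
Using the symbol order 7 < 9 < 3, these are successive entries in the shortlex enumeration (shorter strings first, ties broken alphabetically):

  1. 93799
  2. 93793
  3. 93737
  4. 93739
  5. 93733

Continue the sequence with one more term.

93977

The successor of 93733 increments the rightmost position that isn't already 3 and resets every position after it to 7.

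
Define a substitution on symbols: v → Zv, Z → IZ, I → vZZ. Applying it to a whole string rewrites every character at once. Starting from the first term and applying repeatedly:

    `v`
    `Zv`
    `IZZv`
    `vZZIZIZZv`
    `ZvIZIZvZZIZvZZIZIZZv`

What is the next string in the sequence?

IZZvvZZIZvZZIZZvIZIZvZZIZZvIZIZvZZIZvZZIZIZZv

φ(ZvIZIZvZZIZvZZIZIZZv) expands symbol-by-symbol to IZ Zv vZZ IZ vZZ IZ Zv IZ IZ vZZ IZ Zv IZ IZ vZZ IZ vZZ IZ IZ Zv; joining the 20 pieces gives the next term.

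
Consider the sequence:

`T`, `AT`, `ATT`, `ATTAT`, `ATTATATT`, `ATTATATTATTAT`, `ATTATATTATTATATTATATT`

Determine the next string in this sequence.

ATTATATTATTATATTATATTATTATATTATTAT

Each term (from the third on) is the previous term followed by the one before it: term 3 = AT·T = ATT.
Continuing: ATTATATTATTATATTATATT · ATTATATTATTAT gives term 8.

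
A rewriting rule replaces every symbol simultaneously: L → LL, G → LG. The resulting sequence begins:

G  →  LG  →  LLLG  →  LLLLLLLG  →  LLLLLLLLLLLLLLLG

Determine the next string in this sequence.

Replace each of the 16 characters of LLLLLLLLLLLLLLLG in place — LL LL LL LL LL LL LL LL LL LL LL LL LL LL LL LG — and concatenate.

LLLLLLLLLLLLLLLLLLLLLLLLLLLLLLLG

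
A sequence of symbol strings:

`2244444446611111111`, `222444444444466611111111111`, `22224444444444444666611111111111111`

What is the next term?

2222244444444444444446666611111111111111111

Each string has the form 2^{n} 4^{3n+1} 6^{n} 1^{3n+2}, where the shown terms are n = 2, 3, 4.
Setting n = 5 gives 5, 16, 5, 17 characters in each block.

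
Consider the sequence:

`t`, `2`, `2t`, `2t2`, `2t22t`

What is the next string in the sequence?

2t22t2t2

This is a Fibonacci-style word recurrence s(k) = s(k−1)·s(k−2): e.g. 2·t = 2t.
So term 6 is 2t22t·2t2.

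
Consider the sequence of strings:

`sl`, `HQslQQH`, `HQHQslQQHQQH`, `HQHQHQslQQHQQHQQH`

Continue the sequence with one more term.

Every step adds HQ to the front and QQH to the end of the previous string.
So the next term is HQ·HQHQHQslQQHQQHQQH·QQH.

HQHQHQHQslQQHQQHQQHQQH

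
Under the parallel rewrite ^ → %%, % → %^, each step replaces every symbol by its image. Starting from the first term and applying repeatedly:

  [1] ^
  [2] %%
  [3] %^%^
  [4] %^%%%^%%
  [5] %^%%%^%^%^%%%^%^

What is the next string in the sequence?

Rewriting the 16 symbols of %^%%%^%^%^%%%^%^ one by one yields %^ %% %^ %^ %^ %% %^ %% %^ %% %^ %^ %^ %% %^ %%; concatenated:

%^%%%^%^%^%%%^%%%^%%%^%^%^%%%^%%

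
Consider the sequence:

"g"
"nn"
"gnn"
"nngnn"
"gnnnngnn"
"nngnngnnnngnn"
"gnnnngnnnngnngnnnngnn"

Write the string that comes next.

From term 3 onward, concatenate the second-to-last term with the last: g·nn = gnn, nn·gnn = nngnn, …
Continuing: nngnngnnnngnn · gnnnngnnnngnngnnnngnn gives term 8.

nngnngnnnngnngnnnngnnnngnngnnnngnn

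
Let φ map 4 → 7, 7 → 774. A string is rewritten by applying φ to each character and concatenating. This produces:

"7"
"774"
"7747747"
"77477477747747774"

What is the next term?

Applying the rule to each of the 17 symbols of 77477477747747774 gives the pieces 774 774 7 774 774 7 774 774 774 7 774 774 7 774 774 774 7, which concatenate to the answer.

77477477747747774774774777477477747747747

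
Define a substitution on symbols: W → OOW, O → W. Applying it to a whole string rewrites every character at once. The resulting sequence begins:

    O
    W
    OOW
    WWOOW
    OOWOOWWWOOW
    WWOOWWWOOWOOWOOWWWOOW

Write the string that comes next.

OOWOOWWWOOWOOWOOWWWOOWWWOOWWWOOWOOWOOWWWOOW

Replace each of the 21 characters of WWOOWWWOOWOOWOOWWWOOW in place — OOW OOW W W OOW OOW OOW W W OOW W W OOW W W OOW OOW OOW W W OOW — and concatenate.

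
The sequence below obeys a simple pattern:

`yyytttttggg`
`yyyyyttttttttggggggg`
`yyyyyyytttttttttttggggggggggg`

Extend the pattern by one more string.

yyyyyyyyyttttttttttttttggggggggggggggg

Term n consists of 2n+1 y's, followed by 3n+2 t's, followed by 4n-1 g's (n = 1, 2, …).
Setting n = 4 gives 9, 14, 15 characters in each block.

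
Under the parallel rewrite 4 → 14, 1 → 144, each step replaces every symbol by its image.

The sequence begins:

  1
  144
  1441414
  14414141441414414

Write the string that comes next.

Applying the rule to each of the 17 symbols of 14414141441414414 gives the pieces 144 14 14 144 14 144 14 144 14 14 144 14 144 14 14 144 14, which concatenate to the answer.

14414141441414414144141414414144141414414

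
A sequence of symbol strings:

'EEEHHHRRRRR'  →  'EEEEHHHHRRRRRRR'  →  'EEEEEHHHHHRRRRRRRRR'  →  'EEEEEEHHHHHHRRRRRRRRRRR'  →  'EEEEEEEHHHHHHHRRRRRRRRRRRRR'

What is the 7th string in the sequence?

EEEEEEEEEHHHHHHHHHRRRRRRRRRRRRRRRRR

The n-th term is n+1 E's then n+1 H's then 2n+1 R's, where the shown terms are n = 2, 3, 4, 5, 6.
At n = 8 the blocks have lengths 9, 9, 17.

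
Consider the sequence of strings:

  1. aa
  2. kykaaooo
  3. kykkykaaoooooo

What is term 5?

kykkykkykkykaaoooooooooooo

Each term wraps the previous one in kyk on the left and ooo on the right.
From kykkykaaoooooo, 2 further steps: kykkykaaoooooo → kykkykkykaaooooooooo → (answer).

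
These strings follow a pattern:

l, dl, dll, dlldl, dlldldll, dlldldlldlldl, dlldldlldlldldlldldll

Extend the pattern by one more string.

dlldldlldlldldlldldlldlldldlldlldl

From term 3 onward, concatenate the last term with the second-to-last: dl·l = dll, dll·dl = dlldl, …
The next term joins dlldldlldlldldlldldll and dlldldlldlldl.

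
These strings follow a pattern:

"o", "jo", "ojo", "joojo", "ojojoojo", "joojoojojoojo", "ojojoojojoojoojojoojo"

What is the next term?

This is a Fibonacci-style word recurrence s(k) = s(k−2)·s(k−1): e.g. o·jo = ojo.
So term 8 is joojoojojoojo·ojojoojojoojoojojoojo.

joojoojojoojoojojoojojoojoojojoojo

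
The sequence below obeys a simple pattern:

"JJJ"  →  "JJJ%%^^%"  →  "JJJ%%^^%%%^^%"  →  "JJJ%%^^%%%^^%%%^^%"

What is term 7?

JJJ%%^^%%%^^%%%^^%%%^^%%%^^%%%^^%

Each term is the previous one with %%^^% appended.
From JJJ%%^^%%%^^%%%^^%, 3 further steps: JJJ%%^^%%%^^%%%^^% → JJJ%%^^%%%^^%%%^^%%%^^% → JJJ%%^^%%%^^%%%^^%%%^^%%%^^% → (answer).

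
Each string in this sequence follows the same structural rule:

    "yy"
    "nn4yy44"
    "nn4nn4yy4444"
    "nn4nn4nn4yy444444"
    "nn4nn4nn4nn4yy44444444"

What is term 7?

nn4nn4nn4nn4nn4nn4yy444444444444

Every step adds nn4 to the front and 44 to the end of the previous string.
From nn4nn4nn4nn4yy44444444, 2 further steps: nn4nn4nn4nn4yy44444444 → nn4nn4nn4nn4nn4yy4444444444 → (answer).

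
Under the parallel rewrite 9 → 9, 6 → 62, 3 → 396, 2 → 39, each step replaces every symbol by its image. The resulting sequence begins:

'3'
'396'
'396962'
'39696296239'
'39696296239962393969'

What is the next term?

Rewriting the 20 symbols of 39696296239962393969 one by one yields 396 9 62 9 62 39 9 62 39 396 9 9 62 39 396 9 396 9 62 9; concatenated:

396962962399623939699623939693969629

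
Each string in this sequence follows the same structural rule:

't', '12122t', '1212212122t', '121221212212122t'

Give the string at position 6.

1212212122121221212212122t

Each term is the previous one with 12122 prepended.
From 121221212212122t, 2 further steps: 121221212212122t → 12122121221212212122t → (answer).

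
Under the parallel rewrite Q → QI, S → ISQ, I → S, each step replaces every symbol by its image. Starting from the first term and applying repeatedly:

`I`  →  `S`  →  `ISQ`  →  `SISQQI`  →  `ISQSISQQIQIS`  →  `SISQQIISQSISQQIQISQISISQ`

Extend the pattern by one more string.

ISQSISQQIQISSISQQIISQSISQQIQISQISISQQISISQSISQQI

Replace each of the 24 characters of SISQQIISQSISQQIQISQISISQ in place — ISQ S ISQ QI QI S S ISQ QI ISQ S ISQ QI QI S QI S ISQ QI S ISQ S ISQ QI — and concatenate.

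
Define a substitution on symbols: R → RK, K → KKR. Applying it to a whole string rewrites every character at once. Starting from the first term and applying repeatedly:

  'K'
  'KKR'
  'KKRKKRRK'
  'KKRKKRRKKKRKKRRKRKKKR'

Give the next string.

KKRKKRRKKKRKKRRKRKKKRKKRKKRRKKKRKKRRKRKKKRRKKKRKKRKKRRK

Replace each of the 21 characters of KKRKKRRKKKRKKRRKRKKKR in place — KKR KKR RK KKR KKR RK RK KKR KKR KKR RK KKR KKR RK RK KKR RK KKR KKR KKR RK — and concatenate.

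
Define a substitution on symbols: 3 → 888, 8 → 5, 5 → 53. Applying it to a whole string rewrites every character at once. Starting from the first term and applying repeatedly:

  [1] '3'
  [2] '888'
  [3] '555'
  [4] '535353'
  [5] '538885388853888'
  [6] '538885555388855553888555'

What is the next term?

Applying the rule to each of the 24 symbols of 538885555388855553888555 gives the pieces 53 888 5 5 5 53 53 53 53 888 5 5 5 53 53 53 53 888 5 5 5 53 53 53, which concatenate to the answer.

538885555353535388855553535353888555535353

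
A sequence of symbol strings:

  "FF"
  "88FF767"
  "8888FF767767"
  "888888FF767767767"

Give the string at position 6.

8888888888FF767767767767767

Every step adds 88 to the front and 767 to the end of the previous string.
From 888888FF767767767, 2 further steps: 888888FF767767767 → 88888888FF767767767767 → (answer).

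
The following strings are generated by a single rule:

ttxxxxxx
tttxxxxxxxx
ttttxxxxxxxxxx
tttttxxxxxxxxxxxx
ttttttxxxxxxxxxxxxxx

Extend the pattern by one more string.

tttttttxxxxxxxxxxxxxxxx

Reading off run lengths: t runs 2, 3, 4, 5, 6; x runs 6, 8, 10, 12, 14 — each is linear in n, where the shown terms are n = 2, 3, 4, 5, 6.
Setting n = 7 gives 7, 16 characters in each block.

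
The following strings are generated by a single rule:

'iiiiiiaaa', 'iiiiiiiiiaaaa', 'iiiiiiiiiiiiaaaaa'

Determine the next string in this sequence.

The n-th term is 3n i's then n+1 a's, where the shown terms are n = 2, 3, 4.
For the next term, n = 5, so the run lengths are 15, 6.

iiiiiiiiiiiiiiiaaaaaa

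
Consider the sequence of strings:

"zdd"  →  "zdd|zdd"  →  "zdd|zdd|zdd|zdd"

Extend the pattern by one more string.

s(k+1) = s(k)·|·s(k) — each term doubles the last with '|' between the halves.
Doubling zdd|zdd|zdd|zdd with '|' between the halves:

zdd|zdd|zdd|zdd|zdd|zdd|zdd|zdd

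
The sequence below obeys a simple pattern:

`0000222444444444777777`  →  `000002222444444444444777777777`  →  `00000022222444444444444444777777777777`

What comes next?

0000000222222444444444444444444777777777777777

Term n consists of n+2 0's, followed by n+1 2's, followed by 3n+3 4's, followed by 3n 7's, where the shown terms are n = 2, 3, 4.
Setting n = 5 gives 7, 6, 18, 15 characters in each block.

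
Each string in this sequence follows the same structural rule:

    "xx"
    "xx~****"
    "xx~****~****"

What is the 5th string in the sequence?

Each term is the previous one with ~**** appended.
From xx~****~****, 2 further steps: xx~****~**** → xx~****~****~**** → (answer).

xx~****~****~****~****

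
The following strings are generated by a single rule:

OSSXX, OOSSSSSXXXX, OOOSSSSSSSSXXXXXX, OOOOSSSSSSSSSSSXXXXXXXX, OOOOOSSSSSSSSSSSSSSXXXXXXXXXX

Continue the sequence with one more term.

The n-th term is n O's then 3n-1 S's then 2n X's (n = 1, 2, …).
At n = 6 the blocks have lengths 6, 17, 12.

OOOOOOSSSSSSSSSSSSSSSSSXXXXXXXXXXXX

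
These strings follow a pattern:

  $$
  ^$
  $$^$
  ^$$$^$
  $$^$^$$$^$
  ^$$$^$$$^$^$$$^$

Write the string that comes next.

$$^$^$$$^$^$$$^$$$^$^$$$^$

This is a Fibonacci-style word recurrence s(k) = s(k−2)·s(k−1): e.g. $$·^$ = $$^$.
Continuing: $$^$^$$$^$ · ^$$$^$$$^$^$$$^$ gives term 7.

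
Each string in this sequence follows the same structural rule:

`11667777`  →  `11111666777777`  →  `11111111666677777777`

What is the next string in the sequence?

Reading off run lengths: 1 runs 2, 5, 8; 6 runs 2, 3, 4; 7 runs 4, 6, 8 — each is linear in n (n = 1, 2, …).
Setting n = 4 gives 11, 5, 10 characters in each block.

11111111111666667777777777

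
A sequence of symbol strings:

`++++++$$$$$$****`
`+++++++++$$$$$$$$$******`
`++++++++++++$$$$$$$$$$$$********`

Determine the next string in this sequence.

+++++++++++++++$$$$$$$$$$$$$$$**********

The n-th term is 3n +'s then 3n $'s then 2n *'s, where the shown terms are n = 2, 3, 4.
Setting n = 5 gives 15, 15, 10 characters in each block.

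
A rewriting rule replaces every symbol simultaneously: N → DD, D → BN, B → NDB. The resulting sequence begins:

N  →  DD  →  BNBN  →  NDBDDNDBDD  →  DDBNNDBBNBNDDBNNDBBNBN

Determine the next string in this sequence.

Rewriting the 22 symbols of DDBNNDBBNBNDDBNNDBBNBN one by one yields BN BN NDB DD DD BN NDB NDB DD NDB DD BN BN NDB DD DD BN NDB NDB DD NDB DD; concatenated:

BNBNNDBDDDDBNNDBNDBDDNDBDDBNBNNDBDDDDBNNDBNDBDDNDBDD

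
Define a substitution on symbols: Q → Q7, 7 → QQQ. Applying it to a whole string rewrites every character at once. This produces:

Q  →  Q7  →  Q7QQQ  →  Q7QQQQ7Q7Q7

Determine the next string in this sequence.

Expanding Q7QQQQ7Q7Q7: Q→Q7, 7→QQQ, Q→Q7, Q→Q7, Q→Q7, Q→Q7, 7→QQQ, Q→Q7, 7→QQQ, Q→Q7, 7→QQQ. Concatenated: Q7 QQQ Q7 Q7 Q7 Q7 QQQ Q7 QQQ Q7 QQQ.

Q7QQQQ7Q7Q7Q7QQQQ7QQQQ7QQQ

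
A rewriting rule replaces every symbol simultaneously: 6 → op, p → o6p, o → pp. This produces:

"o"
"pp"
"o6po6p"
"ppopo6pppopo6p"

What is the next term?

Rewriting the 14 symbols of ppopo6pppopo6p one by one yields o6p o6p pp o6p pp op o6p o6p o6p pp o6p pp op o6p; concatenated:

o6po6pppo6pppopo6po6po6pppo6pppopo6p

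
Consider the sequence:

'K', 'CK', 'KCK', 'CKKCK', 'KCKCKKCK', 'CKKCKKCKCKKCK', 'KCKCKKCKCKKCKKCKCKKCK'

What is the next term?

This is a Fibonacci-style word recurrence s(k) = s(k−2)·s(k−1): e.g. K·CK = KCK.
The next term joins CKKCKKCKCKKCK and KCKCKKCKCKKCKKCKCKKCK.

CKKCKKCKCKKCKKCKCKKCKCKKCKKCKCKKCK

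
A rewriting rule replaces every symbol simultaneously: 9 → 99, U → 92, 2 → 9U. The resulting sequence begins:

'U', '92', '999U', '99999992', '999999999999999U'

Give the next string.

99999999999999999999999999999992

Applying the rule to each of the 16 symbols of 999999999999999U gives the pieces 99 99 99 99 99 99 99 99 99 99 99 99 99 99 99 92, which concatenate to the answer.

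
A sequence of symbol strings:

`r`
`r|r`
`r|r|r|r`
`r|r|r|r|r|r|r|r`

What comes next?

Every step duplicates the string with '|' between the halves.
Doubling r|r|r|r|r|r|r|r with '|' between the halves:

r|r|r|r|r|r|r|r|r|r|r|r|r|r|r|r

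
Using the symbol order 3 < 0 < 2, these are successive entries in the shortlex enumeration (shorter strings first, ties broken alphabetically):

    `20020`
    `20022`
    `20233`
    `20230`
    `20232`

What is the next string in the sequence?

20203

Treat 20232 as a base-3 numeral over the given alphabet and add one, carrying through any trailing 2's.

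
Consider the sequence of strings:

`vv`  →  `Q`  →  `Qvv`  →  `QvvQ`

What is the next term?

QvvQQvv

From term 3 onward, concatenate the last term with the second-to-last: Q·vv = Qvv, Qvv·Q = QvvQ, …
Continuing: QvvQ · Qvv gives term 5.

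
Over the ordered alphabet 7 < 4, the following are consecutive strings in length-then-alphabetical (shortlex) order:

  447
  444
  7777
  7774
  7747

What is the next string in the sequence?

Treat 7747 as a base-2 numeral over the given alphabet and add one, carrying through any trailing 4's.

7744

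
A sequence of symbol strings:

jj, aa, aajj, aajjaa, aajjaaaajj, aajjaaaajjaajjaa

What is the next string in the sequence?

This is a Fibonacci-style word recurrence s(k) = s(k−1)·s(k−2): e.g. aa·jj = aajj.
The next term joins aajjaaaajjaajjaa and aajjaaaajj.

aajjaaaajjaajjaaaajjaaaajj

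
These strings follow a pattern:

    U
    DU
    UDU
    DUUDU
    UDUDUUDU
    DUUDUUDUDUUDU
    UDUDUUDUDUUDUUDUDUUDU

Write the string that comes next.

DUUDUUDUDUUDUUDUDUUDUDUUDUUDUDUUDU

Each term (from the third on) is the two preceding terms concatenated in order: term 3 = U·DU = UDU.
Continuing: DUUDUUDUDUUDU · UDUDUUDUDUUDUUDUDUUDU gives term 8.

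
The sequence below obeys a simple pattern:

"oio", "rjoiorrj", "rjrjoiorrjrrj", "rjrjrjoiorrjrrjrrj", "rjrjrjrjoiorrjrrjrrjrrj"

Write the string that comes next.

Every step adds rj to the front and rrj to the end of the previous string.
Applying this once more to rjrjrjrjoiorrjrrjrrjrrj:

rjrjrjrjrjoiorrjrrjrrjrrjrrj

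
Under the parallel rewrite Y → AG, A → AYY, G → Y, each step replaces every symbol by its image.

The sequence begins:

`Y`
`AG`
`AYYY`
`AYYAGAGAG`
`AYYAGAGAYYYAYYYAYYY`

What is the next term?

AYYAGAGAYYYAYYYAYYAGAGAGAYYAGAGAGAYYAGAGAG

φ(AYYAGAGAYYYAYYYAYYY) expands symbol-by-symbol to AYY AG AG AYY Y AYY Y AYY AG AG AG AYY AG AG AG AYY AG AG AG; joining the 19 pieces gives the next term.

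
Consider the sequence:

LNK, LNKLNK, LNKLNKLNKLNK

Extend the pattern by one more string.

s(k+1) = s(k)·s(k) — each term doubles the last.
Doubling LNKLNKLNKLNK:

LNKLNKLNKLNKLNKLNKLNKLNK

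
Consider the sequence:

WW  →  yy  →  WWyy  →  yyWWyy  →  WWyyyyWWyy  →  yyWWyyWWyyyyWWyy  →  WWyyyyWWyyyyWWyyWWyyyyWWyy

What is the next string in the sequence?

yyWWyyWWyyyyWWyyWWyyyyWWyyyyWWyyWWyyyyWWyy

This is a Fibonacci-style word recurrence s(k) = s(k−2)·s(k−1): e.g. WW·yy = WWyy.
So term 8 is yyWWyyWWyyyyWWyy·WWyyyyWWyyyyWWyyWWyyyyWWyy.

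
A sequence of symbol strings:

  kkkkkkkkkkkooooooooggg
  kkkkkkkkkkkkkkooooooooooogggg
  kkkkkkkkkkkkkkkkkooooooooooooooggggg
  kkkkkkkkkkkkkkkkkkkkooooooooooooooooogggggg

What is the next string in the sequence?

kkkkkkkkkkkkkkkkkkkkkkkooooooooooooooooooooggggggg

The n-th term is 3n+2 k's then 3n-1 o's then n g's, where the shown terms are n = 3, 4, 5, 6.
For the next term, n = 7, so the run lengths are 23, 20, 7.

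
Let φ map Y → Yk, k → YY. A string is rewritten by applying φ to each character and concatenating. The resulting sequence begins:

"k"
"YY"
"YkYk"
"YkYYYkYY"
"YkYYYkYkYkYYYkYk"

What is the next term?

YkYYYkYkYkYYYkYYYkYYYkYkYkYYYkYY

φ(YkYYYkYkYkYYYkYk) expands symbol-by-symbol to Yk YY Yk Yk Yk YY Yk YY Yk YY Yk Yk Yk YY Yk YY; joining the 16 pieces gives the next term.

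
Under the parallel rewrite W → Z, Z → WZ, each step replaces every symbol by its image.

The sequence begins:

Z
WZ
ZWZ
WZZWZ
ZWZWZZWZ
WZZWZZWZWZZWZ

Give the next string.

ZWZWZZWZWZZWZZWZWZZWZ

Applying the rule to each of the 13 symbols of WZZWZZWZWZZWZ gives the pieces Z WZ WZ Z WZ WZ Z WZ Z WZ WZ Z WZ, which concatenate to the answer.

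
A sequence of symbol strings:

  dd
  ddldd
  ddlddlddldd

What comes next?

ddlddlddlddlddlddlddldd

Each string is two copies of the previous one joined by 'l'.
One more doubling of ddlddlddldd gives the answer.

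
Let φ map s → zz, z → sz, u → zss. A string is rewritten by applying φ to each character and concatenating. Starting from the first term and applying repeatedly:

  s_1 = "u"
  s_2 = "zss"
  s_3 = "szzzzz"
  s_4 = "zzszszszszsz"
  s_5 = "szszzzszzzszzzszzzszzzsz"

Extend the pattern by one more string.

Rewriting the 24 symbols of szszzzszzzszzzszzzszzzsz one by one yields zz sz zz sz sz sz zz sz sz sz zz sz sz sz zz sz sz sz zz sz sz sz zz sz; concatenated:

zzszzzszszszzzszszszzzszszszzzszszszzzszszszzzsz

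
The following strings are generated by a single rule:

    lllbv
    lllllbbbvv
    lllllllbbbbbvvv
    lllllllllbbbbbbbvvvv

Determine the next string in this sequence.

lllllllllllbbbbbbbbbvvvvv

Term n consists of 2n+1 l's, followed by 2n-1 b's, followed by n v's (n = 1, 2, …).
Setting n = 5 gives 11, 9, 5 characters in each block.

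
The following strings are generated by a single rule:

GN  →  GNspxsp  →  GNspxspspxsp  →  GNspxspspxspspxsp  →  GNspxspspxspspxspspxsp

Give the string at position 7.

GNspxspspxspspxspspxspspxspspxsp

Each term is the previous one with spxsp appended.
From GNspxspspxspspxspspxsp, 2 further steps: GNspxspspxspspxspspxsp → GNspxspspxspspxspspxspspxsp → (answer).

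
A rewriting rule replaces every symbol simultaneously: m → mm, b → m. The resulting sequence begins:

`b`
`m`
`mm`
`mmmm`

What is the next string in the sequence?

Rewriting each symbol of mmmm: m→mm, m→mm, m→mm, m→mm, which concatenates to mm mm mm mm.

mmmmmmmm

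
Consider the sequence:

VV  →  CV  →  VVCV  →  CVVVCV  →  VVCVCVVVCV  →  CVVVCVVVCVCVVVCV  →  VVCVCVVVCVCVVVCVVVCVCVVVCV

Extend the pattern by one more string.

CVVVCVVVCVCVVVCVVVCVCVVVCVCVVVCVVVCVCVVVCV

This is a Fibonacci-style word recurrence s(k) = s(k−2)·s(k−1): e.g. VV·CV = VVCV.
The next term joins CVVVCVVVCVCVVVCV and VVCVCVVVCVCVVVCVVVCVCVVVCV.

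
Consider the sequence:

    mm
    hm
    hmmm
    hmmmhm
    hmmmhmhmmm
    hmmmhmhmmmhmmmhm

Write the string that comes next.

hmmmhmhmmmhmmmhmhmmmhmhmmm

From term 3 onward, concatenate the last term with the second-to-last: hm·mm = hmmm, hmmm·hm = hmmmhm, …
Continuing: hmmmhmhmmmhmmmhm · hmmmhmhmmm gives term 7.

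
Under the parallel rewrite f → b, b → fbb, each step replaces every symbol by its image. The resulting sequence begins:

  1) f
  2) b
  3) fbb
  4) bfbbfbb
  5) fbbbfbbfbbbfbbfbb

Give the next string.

Rewriting the 17 symbols of fbbbfbbfbbbfbbfbb one by one yields b fbb fbb fbb b fbb fbb b fbb fbb fbb b fbb fbb b fbb fbb; concatenated:

bfbbfbbfbbbfbbfbbbfbbfbbfbbbfbbfbbbfbbfbb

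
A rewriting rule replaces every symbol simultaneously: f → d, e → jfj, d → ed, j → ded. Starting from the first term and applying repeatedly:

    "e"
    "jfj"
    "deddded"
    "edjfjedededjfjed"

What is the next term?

Applying the rule to each of the 16 symbols of edjfjedededjfjed gives the pieces jfj ed ded d ded jfj ed jfj ed jfj ed ded d ded jfj ed, which concatenate to the answer.

jfjeddedddedjfjedjfjedjfjeddedddedjfjed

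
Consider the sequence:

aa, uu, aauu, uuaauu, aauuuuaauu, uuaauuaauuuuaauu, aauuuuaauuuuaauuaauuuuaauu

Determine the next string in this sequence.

Each term (from the third on) is the two preceding terms concatenated in order: term 3 = aa·uu = aauu.
Continuing: uuaauuaauuuuaauu · aauuuuaauuuuaauuaauuuuaauu gives term 8.

uuaauuaauuuuaauuaauuuuaauuuuaauuaauuuuaauu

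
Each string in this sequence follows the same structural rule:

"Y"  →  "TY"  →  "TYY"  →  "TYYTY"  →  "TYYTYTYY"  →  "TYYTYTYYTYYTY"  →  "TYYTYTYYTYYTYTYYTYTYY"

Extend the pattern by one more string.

From term 3 onward, concatenate the last term with the second-to-last: TY·Y = TYY, TYY·TY = TYYTY, …
So term 8 is TYYTYTYYTYYTYTYYTYTYY·TYYTYTYYTYYTY.

TYYTYTYYTYYTYTYYTYTYYTYYTYTYYTYYTY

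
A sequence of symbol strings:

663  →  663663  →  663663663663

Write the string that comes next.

663663663663663663663663

Every step duplicates the string.
One more doubling of 663663663663 gives the answer.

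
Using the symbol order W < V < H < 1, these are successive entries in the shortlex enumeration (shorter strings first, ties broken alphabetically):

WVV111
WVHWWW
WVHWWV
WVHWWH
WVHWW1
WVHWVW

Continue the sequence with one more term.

Treat WVHWVW as a base-4 numeral over the given alphabet and add one, carrying through any trailing 1's.

WVHWVV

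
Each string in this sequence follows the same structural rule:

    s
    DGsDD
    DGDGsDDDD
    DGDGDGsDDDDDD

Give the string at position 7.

Every step adds DG to the front and DD to the end of the previous string.
From DGDGDGsDDDDDD, 3 further steps: DGDGDGsDDDDDD → DGDGDGDGsDDDDDDDD → DGDGDGDGDGsDDDDDDDDDD → (answer).

DGDGDGDGDGDGsDDDDDDDDDDDD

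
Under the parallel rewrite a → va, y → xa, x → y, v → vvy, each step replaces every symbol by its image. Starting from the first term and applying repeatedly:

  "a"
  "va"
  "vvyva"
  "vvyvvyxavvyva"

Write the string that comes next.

φ(vvyvvyxavvyva) expands symbol-by-symbol to vvy vvy xa vvy vvy xa y va vvy vvy xa vvy va; joining the 13 pieces gives the next term.

vvyvvyxavvyvvyxayvavvyvvyxavvyva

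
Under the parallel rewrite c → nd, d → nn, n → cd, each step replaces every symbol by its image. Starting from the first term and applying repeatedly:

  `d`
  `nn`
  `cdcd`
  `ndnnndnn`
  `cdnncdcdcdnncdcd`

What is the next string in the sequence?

φ(cdnncdcdcdnncdcd) expands symbol-by-symbol to nd nn cd cd nd nn nd nn nd nn cd cd nd nn nd nn; joining the 16 pieces gives the next term.

ndnncdcdndnnndnnndnncdcdndnnndnn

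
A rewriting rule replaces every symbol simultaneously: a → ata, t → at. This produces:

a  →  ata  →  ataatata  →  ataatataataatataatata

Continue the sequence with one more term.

ataatataataatataatataataatataataatataatataataatataatata

Replace each of the 21 characters of ataatataataatataatata in place — ata at ata ata at ata at ata ata at ata ata at ata at ata ata at ata at ata — and concatenate.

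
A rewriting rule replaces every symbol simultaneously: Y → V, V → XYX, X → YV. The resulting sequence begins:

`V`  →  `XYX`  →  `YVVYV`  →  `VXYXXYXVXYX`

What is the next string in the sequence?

Expanding VXYXXYXVXYX: V→XYX, X→YV, Y→V, X→YV, X→YV, Y→V, X→YV, V→XYX, X→YV, Y→V, X→YV. Concatenated: XYX YV V YV YV V YV XYX YV V YV.

XYXYVVYVYVVYVXYXYVVYV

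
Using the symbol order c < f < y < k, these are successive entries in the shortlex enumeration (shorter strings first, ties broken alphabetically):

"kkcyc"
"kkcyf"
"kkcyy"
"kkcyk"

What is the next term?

The successor of kkcyk increments the rightmost position that isn't already k and resets every position after it to c.

kkckc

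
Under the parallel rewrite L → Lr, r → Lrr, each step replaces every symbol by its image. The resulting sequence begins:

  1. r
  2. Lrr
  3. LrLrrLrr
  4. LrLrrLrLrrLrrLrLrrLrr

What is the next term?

Replace each of the 21 characters of LrLrrLrLrrLrrLrLrrLrr in place — Lr Lrr Lr Lrr Lrr Lr Lrr Lr Lrr Lrr Lr Lrr Lrr Lr Lrr Lr Lrr Lrr Lr Lrr Lrr — and concatenate.

LrLrrLrLrrLrrLrLrrLrLrrLrrLrLrrLrrLrLrrLrLrrLrrLrLrrLrr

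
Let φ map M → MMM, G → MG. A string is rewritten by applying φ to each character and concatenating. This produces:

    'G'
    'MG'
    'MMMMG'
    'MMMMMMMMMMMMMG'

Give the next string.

MMMMMMMMMMMMMMMMMMMMMMMMMMMMMMMMMMMMMMMMG

Replace each of the 14 characters of MMMMMMMMMMMMMG in place — MMM MMM MMM MMM MMM MMM MMM MMM MMM MMM MMM MMM MMM MG — and concatenate.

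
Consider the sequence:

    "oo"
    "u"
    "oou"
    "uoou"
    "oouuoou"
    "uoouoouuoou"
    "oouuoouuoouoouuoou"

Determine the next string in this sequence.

From term 3 onward, concatenate the second-to-last term with the last: oo·u = oou, u·oou = uoou, …
The next term joins uoouoouuoou and oouuoouuoouoouuoou.

uoouoouuoouoouuoouuoouoouuoou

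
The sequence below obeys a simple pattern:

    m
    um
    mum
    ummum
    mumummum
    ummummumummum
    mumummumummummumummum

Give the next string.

ummummumummummumummumummummumummum

From term 3 onward, concatenate the second-to-last term with the last: m·um = mum, um·mum = ummum, …
So term 8 is ummummumummum·mumummumummummumummum.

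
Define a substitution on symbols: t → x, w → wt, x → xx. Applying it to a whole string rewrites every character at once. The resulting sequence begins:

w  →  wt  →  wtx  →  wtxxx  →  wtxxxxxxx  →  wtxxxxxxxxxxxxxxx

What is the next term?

wtxxxxxxxxxxxxxxxxxxxxxxxxxxxxxxx

φ(wtxxxxxxxxxxxxxxx) expands symbol-by-symbol to wt x xx xx xx xx xx xx xx xx xx xx xx xx xx xx xx; joining the 17 pieces gives the next term.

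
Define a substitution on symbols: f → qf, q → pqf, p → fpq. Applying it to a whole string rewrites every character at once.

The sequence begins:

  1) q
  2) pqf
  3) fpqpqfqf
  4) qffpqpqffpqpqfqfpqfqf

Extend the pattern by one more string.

pqfqfqffpqpqffpqpqfqfqffpqpqffpqpqfqfpqfqffpqpqfqfpqfqf

φ(qffpqpqffpqpqfqfpqfqf) expands symbol-by-symbol to pqf qf qf fpq pqf fpq pqf qf qf fpq pqf fpq pqf qf pqf qf fpq pqf qf pqf qf; joining the 21 pieces gives the next term.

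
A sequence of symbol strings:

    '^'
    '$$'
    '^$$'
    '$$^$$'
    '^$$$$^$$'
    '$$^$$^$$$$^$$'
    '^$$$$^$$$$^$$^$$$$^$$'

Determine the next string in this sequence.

From term 3 onward, concatenate the second-to-last term with the last: ^·$$ = ^$$, $$·^$$ = $$^$$, …
So term 8 is $$^$$^$$$$^$$·^$$$$^$$$$^$$^$$$$^$$.

$$^$$^$$$$^$$^$$$$^$$$$^$$^$$$$^$$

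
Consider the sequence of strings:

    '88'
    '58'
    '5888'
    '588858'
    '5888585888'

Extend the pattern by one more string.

5888585888588858

Each term (from the third on) is the previous term followed by the one before it: term 3 = 58·88 = 5888.
So term 6 is 5888585888·588858.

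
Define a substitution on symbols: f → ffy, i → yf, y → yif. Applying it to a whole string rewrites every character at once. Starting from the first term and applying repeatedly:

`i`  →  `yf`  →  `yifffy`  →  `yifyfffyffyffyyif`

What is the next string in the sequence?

yifyfffyyifffyffyffyyifffyffyyifffyffyyifyifyfffy

Applying the rule to each of the 17 symbols of yifyfffyffyffyyif gives the pieces yif yf ffy yif ffy ffy ffy yif ffy ffy yif ffy ffy yif yif yf ffy, which concatenate to the answer.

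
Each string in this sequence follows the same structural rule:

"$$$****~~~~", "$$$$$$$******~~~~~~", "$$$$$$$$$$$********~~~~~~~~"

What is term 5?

Each string has the form $^{4n-1} *^{2n+2} ~^{2n+2} (n = 1, 2, …).
Setting n = 5 gives 19, 12, 12 characters in each block.

$$$$$$$$$$$$$$$$$$$************~~~~~~~~~~~~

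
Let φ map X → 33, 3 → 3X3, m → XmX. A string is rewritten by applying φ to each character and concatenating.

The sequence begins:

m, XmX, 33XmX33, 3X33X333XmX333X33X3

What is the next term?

Rewriting the 19 symbols of 3X33X333XmX333X33X3 one by one yields 3X3 33 3X3 3X3 33 3X3 3X3 3X3 33 XmX 33 3X3 3X3 3X3 33 3X3 3X3 33 3X3; concatenated:

3X3333X33X3333X33X33X333XmX333X33X33X3333X33X3333X3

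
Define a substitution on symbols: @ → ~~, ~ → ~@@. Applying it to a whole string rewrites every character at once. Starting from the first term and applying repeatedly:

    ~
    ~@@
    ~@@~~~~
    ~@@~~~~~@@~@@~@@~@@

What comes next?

~@@~~~~~@@~@@~@@~@@~@@~~~~~@@~~~~~@@~~~~~@@~~~~

φ(~@@~~~~~@@~@@~@@~@@) expands symbol-by-symbol to ~@@ ~~ ~~ ~@@ ~@@ ~@@ ~@@ ~@@ ~~ ~~ ~@@ ~~ ~~ ~@@ ~~ ~~ ~@@ ~~ ~~; joining the 19 pieces gives the next term.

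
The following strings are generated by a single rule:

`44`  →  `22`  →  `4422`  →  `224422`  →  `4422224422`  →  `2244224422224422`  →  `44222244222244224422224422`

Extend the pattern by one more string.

From term 3 onward, concatenate the second-to-last term with the last: 44·22 = 4422, 22·4422 = 224422, …
The next term joins 2244224422224422 and 44222244222244224422224422.

224422442222442244222244222244224422224422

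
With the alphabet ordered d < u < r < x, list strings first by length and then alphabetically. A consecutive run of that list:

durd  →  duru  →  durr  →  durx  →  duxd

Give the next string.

duxu

Find the rightmost character of duxd below x, bump it to the next letter, and reset everything to its right to d.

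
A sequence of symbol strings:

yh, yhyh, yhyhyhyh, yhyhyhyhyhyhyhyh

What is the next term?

Each string is two copies of the previous one concatenated.
One more doubling of yhyhyhyhyhyhyhyh gives the answer.

yhyhyhyhyhyhyhyhyhyhyhyhyhyhyhyh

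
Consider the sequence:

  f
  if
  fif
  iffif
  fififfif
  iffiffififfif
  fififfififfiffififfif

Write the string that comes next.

iffiffififfiffififfififfiffififfif

From term 3 onward, concatenate the second-to-last term with the last: f·if = fif, if·fif = iffif, …
The next term joins iffiffififfif and fififfififfiffififfif.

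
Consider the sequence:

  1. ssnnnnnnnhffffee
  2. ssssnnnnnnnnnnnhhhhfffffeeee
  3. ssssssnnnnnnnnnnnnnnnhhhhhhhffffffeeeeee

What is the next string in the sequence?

The n-th term is 2n s's then 4n+3 n's then 3n-2 h's then n+3 f's then 2n e's (n = 1, 2, …).
For the next term, n = 4, so the run lengths are 8, 19, 10, 7, 8.

ssssssssnnnnnnnnnnnnnnnnnnnhhhhhhhhhhfffffffeeeeeeee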